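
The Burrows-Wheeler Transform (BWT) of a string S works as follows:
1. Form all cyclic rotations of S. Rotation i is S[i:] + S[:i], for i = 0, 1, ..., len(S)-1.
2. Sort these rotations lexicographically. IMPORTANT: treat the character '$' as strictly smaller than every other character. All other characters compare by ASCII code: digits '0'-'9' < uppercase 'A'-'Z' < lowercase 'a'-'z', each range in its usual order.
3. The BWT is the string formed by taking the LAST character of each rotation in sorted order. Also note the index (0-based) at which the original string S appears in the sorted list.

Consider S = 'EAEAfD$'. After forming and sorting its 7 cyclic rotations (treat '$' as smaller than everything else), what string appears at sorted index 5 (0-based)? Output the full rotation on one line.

Answer: EAfD$EA

Derivation:
All 7 rotations (rotation i = S[i:]+S[:i]):
  rot[0] = EAEAfD$
  rot[1] = AEAfD$E
  rot[2] = EAfD$EA
  rot[3] = AfD$EAE
  rot[4] = fD$EAEA
  rot[5] = D$EAEAf
  rot[6] = $EAEAfD
Sorted (with $ < everything):
  sorted[0] = $EAEAfD
  sorted[1] = AEAfD$E
  sorted[2] = AfD$EAE
  sorted[3] = D$EAEAf
  sorted[4] = EAEAfD$
  sorted[5] = EAfD$EA
  sorted[6] = fD$EAEA
sorted[5] = EAfD$EA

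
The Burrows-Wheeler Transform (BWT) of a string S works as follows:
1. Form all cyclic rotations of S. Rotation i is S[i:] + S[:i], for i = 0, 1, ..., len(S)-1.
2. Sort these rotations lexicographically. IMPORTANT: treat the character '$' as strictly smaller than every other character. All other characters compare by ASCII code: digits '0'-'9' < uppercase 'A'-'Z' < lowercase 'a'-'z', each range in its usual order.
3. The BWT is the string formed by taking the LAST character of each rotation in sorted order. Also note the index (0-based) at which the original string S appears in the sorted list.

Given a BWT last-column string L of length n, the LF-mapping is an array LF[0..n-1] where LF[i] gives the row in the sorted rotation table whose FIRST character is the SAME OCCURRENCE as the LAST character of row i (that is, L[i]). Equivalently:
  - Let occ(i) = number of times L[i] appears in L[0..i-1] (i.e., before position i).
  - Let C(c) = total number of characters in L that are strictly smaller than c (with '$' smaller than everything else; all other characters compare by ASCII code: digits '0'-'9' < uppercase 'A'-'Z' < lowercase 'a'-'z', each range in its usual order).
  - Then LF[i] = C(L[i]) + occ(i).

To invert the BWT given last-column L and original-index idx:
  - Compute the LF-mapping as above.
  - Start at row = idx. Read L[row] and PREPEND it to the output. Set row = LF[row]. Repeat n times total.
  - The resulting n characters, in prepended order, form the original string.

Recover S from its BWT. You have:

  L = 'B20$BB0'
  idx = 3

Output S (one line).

LF mapping: 4 3 1 0 5 6 2
Walk LF starting at row 3, prepending L[row]:
  step 1: row=3, L[3]='$', prepend. Next row=LF[3]=0
  step 2: row=0, L[0]='B', prepend. Next row=LF[0]=4
  step 3: row=4, L[4]='B', prepend. Next row=LF[4]=5
  step 4: row=5, L[5]='B', prepend. Next row=LF[5]=6
  step 5: row=6, L[6]='0', prepend. Next row=LF[6]=2
  step 6: row=2, L[2]='0', prepend. Next row=LF[2]=1
  step 7: row=1, L[1]='2', prepend. Next row=LF[1]=3
Reversed output: 200BBB$

Answer: 200BBB$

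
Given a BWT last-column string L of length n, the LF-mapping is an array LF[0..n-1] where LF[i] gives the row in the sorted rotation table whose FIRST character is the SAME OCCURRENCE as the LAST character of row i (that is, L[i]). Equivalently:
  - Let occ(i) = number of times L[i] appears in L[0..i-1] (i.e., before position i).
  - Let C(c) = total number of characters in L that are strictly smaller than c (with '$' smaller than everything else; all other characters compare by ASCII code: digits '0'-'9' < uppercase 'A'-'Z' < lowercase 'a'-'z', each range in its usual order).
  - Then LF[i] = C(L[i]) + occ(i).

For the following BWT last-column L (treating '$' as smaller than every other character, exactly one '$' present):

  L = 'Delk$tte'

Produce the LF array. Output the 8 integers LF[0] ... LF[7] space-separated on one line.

Answer: 1 2 5 4 0 6 7 3

Derivation:
Char counts: '$':1, 'D':1, 'e':2, 'k':1, 'l':1, 't':2
C (first-col start): C('$')=0, C('D')=1, C('e')=2, C('k')=4, C('l')=5, C('t')=6
L[0]='D': occ=0, LF[0]=C('D')+0=1+0=1
L[1]='e': occ=0, LF[1]=C('e')+0=2+0=2
L[2]='l': occ=0, LF[2]=C('l')+0=5+0=5
L[3]='k': occ=0, LF[3]=C('k')+0=4+0=4
L[4]='$': occ=0, LF[4]=C('$')+0=0+0=0
L[5]='t': occ=0, LF[5]=C('t')+0=6+0=6
L[6]='t': occ=1, LF[6]=C('t')+1=6+1=7
L[7]='e': occ=1, LF[7]=C('e')+1=2+1=3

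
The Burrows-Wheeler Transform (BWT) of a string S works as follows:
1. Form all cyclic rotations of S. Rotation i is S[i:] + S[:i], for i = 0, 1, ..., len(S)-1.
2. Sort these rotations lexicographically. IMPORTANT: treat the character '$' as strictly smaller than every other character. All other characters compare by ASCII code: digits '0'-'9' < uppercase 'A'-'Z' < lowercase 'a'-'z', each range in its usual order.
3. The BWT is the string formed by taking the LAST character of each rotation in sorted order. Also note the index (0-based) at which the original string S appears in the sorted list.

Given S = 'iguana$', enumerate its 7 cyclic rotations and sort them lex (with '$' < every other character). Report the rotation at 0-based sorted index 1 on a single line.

Answer: a$iguan

Derivation:
All 7 rotations (rotation i = S[i:]+S[:i]):
  rot[0] = iguana$
  rot[1] = guana$i
  rot[2] = uana$ig
  rot[3] = ana$igu
  rot[4] = na$igua
  rot[5] = a$iguan
  rot[6] = $iguana
Sorted (with $ < everything):
  sorted[0] = $iguana
  sorted[1] = a$iguan
  sorted[2] = ana$igu
  sorted[3] = guana$i
  sorted[4] = iguana$
  sorted[5] = na$igua
  sorted[6] = uana$ig
sorted[1] = a$iguan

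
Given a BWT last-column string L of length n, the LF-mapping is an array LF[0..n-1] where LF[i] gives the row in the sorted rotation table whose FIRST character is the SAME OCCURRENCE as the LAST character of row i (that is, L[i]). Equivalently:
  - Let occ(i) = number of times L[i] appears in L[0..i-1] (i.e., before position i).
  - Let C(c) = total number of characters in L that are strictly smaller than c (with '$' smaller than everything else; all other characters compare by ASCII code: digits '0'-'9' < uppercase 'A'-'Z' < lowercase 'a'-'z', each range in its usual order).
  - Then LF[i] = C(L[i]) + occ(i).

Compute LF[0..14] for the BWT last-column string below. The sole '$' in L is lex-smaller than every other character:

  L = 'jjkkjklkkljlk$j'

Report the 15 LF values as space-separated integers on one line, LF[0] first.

Char counts: '$':1, 'j':5, 'k':6, 'l':3
C (first-col start): C('$')=0, C('j')=1, C('k')=6, C('l')=12
L[0]='j': occ=0, LF[0]=C('j')+0=1+0=1
L[1]='j': occ=1, LF[1]=C('j')+1=1+1=2
L[2]='k': occ=0, LF[2]=C('k')+0=6+0=6
L[3]='k': occ=1, LF[3]=C('k')+1=6+1=7
L[4]='j': occ=2, LF[4]=C('j')+2=1+2=3
L[5]='k': occ=2, LF[5]=C('k')+2=6+2=8
L[6]='l': occ=0, LF[6]=C('l')+0=12+0=12
L[7]='k': occ=3, LF[7]=C('k')+3=6+3=9
L[8]='k': occ=4, LF[8]=C('k')+4=6+4=10
L[9]='l': occ=1, LF[9]=C('l')+1=12+1=13
L[10]='j': occ=3, LF[10]=C('j')+3=1+3=4
L[11]='l': occ=2, LF[11]=C('l')+2=12+2=14
L[12]='k': occ=5, LF[12]=C('k')+5=6+5=11
L[13]='$': occ=0, LF[13]=C('$')+0=0+0=0
L[14]='j': occ=4, LF[14]=C('j')+4=1+4=5

Answer: 1 2 6 7 3 8 12 9 10 13 4 14 11 0 5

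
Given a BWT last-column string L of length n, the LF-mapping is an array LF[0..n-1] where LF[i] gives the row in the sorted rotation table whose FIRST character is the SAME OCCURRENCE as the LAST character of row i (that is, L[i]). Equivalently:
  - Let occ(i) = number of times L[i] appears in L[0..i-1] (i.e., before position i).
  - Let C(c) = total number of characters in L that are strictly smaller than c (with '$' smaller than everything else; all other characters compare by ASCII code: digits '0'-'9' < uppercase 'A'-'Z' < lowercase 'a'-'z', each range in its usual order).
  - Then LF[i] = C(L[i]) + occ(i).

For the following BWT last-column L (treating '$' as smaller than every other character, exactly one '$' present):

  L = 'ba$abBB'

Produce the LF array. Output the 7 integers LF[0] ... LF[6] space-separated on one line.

Char counts: '$':1, 'B':2, 'a':2, 'b':2
C (first-col start): C('$')=0, C('B')=1, C('a')=3, C('b')=5
L[0]='b': occ=0, LF[0]=C('b')+0=5+0=5
L[1]='a': occ=0, LF[1]=C('a')+0=3+0=3
L[2]='$': occ=0, LF[2]=C('$')+0=0+0=0
L[3]='a': occ=1, LF[3]=C('a')+1=3+1=4
L[4]='b': occ=1, LF[4]=C('b')+1=5+1=6
L[5]='B': occ=0, LF[5]=C('B')+0=1+0=1
L[6]='B': occ=1, LF[6]=C('B')+1=1+1=2

Answer: 5 3 0 4 6 1 2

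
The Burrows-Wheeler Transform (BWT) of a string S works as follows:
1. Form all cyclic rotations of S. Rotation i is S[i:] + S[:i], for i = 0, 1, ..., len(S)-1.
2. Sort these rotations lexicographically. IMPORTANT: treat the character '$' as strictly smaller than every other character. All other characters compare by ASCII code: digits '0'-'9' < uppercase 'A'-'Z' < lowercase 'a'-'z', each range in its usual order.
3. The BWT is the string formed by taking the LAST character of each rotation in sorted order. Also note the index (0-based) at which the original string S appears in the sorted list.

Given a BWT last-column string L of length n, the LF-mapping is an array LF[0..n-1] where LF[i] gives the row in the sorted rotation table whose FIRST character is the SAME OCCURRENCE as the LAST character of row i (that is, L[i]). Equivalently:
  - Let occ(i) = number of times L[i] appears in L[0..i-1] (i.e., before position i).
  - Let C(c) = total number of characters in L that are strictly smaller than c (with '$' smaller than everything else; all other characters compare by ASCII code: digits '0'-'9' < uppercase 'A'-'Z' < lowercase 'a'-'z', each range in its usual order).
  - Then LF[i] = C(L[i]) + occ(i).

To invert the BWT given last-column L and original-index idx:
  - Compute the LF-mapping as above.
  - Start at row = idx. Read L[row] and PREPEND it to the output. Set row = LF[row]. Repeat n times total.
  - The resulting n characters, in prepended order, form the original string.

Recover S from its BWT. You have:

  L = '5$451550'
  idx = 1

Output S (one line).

LF mapping: 4 0 3 5 2 6 7 1
Walk LF starting at row 1, prepending L[row]:
  step 1: row=1, L[1]='$', prepend. Next row=LF[1]=0
  step 2: row=0, L[0]='5', prepend. Next row=LF[0]=4
  step 3: row=4, L[4]='1', prepend. Next row=LF[4]=2
  step 4: row=2, L[2]='4', prepend. Next row=LF[2]=3
  step 5: row=3, L[3]='5', prepend. Next row=LF[3]=5
  step 6: row=5, L[5]='5', prepend. Next row=LF[5]=6
  step 7: row=6, L[6]='5', prepend. Next row=LF[6]=7
  step 8: row=7, L[7]='0', prepend. Next row=LF[7]=1
Reversed output: 0555415$

Answer: 0555415$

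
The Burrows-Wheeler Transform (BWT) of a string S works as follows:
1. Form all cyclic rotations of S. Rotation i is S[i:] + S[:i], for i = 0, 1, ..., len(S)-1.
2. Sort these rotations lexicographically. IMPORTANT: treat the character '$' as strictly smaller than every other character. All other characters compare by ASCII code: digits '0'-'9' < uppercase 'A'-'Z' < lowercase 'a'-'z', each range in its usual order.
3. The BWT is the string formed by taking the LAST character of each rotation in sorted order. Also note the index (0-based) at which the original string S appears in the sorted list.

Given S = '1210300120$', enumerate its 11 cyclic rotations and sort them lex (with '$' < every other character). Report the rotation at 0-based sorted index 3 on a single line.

Answer: 0120$121030

Derivation:
All 11 rotations (rotation i = S[i:]+S[:i]):
  rot[0] = 1210300120$
  rot[1] = 210300120$1
  rot[2] = 10300120$12
  rot[3] = 0300120$121
  rot[4] = 300120$1210
  rot[5] = 00120$12103
  rot[6] = 0120$121030
  rot[7] = 120$1210300
  rot[8] = 20$12103001
  rot[9] = 0$121030012
  rot[10] = $1210300120
Sorted (with $ < everything):
  sorted[0] = $1210300120
  sorted[1] = 0$121030012
  sorted[2] = 00120$12103
  sorted[3] = 0120$121030
  sorted[4] = 0300120$121
  sorted[5] = 10300120$12
  sorted[6] = 120$1210300
  sorted[7] = 1210300120$
  sorted[8] = 20$12103001
  sorted[9] = 210300120$1
  sorted[10] = 300120$1210
sorted[3] = 0120$121030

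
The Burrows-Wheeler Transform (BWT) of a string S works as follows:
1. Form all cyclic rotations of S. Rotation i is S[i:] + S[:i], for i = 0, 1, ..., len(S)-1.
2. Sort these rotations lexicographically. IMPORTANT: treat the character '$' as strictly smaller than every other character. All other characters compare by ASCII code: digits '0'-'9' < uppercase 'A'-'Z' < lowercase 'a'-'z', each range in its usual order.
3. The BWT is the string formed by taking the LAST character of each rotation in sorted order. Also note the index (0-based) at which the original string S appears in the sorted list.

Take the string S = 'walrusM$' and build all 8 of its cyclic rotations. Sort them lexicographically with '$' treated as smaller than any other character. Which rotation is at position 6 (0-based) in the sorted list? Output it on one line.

Answer: usM$walr

Derivation:
All 8 rotations (rotation i = S[i:]+S[:i]):
  rot[0] = walrusM$
  rot[1] = alrusM$w
  rot[2] = lrusM$wa
  rot[3] = rusM$wal
  rot[4] = usM$walr
  rot[5] = sM$walru
  rot[6] = M$walrus
  rot[7] = $walrusM
Sorted (with $ < everything):
  sorted[0] = $walrusM
  sorted[1] = M$walrus
  sorted[2] = alrusM$w
  sorted[3] = lrusM$wa
  sorted[4] = rusM$wal
  sorted[5] = sM$walru
  sorted[6] = usM$walr
  sorted[7] = walrusM$
sorted[6] = usM$walr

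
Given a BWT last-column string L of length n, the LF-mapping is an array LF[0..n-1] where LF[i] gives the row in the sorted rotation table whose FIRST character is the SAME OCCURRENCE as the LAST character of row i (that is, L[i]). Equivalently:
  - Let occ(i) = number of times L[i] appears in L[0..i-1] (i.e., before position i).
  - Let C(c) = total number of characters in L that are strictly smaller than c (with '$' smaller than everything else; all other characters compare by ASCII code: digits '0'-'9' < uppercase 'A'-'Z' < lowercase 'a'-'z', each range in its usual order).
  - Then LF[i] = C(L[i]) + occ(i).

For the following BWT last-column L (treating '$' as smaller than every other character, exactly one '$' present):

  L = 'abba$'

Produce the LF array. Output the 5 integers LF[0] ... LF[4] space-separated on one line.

Answer: 1 3 4 2 0

Derivation:
Char counts: '$':1, 'a':2, 'b':2
C (first-col start): C('$')=0, C('a')=1, C('b')=3
L[0]='a': occ=0, LF[0]=C('a')+0=1+0=1
L[1]='b': occ=0, LF[1]=C('b')+0=3+0=3
L[2]='b': occ=1, LF[2]=C('b')+1=3+1=4
L[3]='a': occ=1, LF[3]=C('a')+1=1+1=2
L[4]='$': occ=0, LF[4]=C('$')+0=0+0=0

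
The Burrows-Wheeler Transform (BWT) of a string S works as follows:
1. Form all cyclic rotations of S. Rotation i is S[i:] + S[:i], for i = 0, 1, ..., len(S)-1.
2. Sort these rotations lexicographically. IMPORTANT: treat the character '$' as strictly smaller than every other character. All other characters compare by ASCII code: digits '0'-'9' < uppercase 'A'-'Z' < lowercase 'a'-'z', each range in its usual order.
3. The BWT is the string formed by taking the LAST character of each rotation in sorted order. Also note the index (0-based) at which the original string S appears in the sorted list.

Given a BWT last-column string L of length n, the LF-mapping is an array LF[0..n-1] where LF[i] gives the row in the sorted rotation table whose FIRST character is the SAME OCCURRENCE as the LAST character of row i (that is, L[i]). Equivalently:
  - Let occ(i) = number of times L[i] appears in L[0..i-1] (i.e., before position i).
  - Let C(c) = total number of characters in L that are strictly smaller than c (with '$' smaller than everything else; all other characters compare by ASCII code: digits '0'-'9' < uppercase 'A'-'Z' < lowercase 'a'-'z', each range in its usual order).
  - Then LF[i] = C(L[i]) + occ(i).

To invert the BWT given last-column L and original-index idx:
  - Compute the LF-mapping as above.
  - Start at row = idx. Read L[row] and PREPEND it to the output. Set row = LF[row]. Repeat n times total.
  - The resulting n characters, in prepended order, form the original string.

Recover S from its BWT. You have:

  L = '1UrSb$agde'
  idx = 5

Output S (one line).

LF mapping: 1 3 9 2 5 0 4 8 6 7
Walk LF starting at row 5, prepending L[row]:
  step 1: row=5, L[5]='$', prepend. Next row=LF[5]=0
  step 2: row=0, L[0]='1', prepend. Next row=LF[0]=1
  step 3: row=1, L[1]='U', prepend. Next row=LF[1]=3
  step 4: row=3, L[3]='S', prepend. Next row=LF[3]=2
  step 5: row=2, L[2]='r', prepend. Next row=LF[2]=9
  step 6: row=9, L[9]='e', prepend. Next row=LF[9]=7
  step 7: row=7, L[7]='g', prepend. Next row=LF[7]=8
  step 8: row=8, L[8]='d', prepend. Next row=LF[8]=6
  step 9: row=6, L[6]='a', prepend. Next row=LF[6]=4
  step 10: row=4, L[4]='b', prepend. Next row=LF[4]=5
Reversed output: badgerSU1$

Answer: badgerSU1$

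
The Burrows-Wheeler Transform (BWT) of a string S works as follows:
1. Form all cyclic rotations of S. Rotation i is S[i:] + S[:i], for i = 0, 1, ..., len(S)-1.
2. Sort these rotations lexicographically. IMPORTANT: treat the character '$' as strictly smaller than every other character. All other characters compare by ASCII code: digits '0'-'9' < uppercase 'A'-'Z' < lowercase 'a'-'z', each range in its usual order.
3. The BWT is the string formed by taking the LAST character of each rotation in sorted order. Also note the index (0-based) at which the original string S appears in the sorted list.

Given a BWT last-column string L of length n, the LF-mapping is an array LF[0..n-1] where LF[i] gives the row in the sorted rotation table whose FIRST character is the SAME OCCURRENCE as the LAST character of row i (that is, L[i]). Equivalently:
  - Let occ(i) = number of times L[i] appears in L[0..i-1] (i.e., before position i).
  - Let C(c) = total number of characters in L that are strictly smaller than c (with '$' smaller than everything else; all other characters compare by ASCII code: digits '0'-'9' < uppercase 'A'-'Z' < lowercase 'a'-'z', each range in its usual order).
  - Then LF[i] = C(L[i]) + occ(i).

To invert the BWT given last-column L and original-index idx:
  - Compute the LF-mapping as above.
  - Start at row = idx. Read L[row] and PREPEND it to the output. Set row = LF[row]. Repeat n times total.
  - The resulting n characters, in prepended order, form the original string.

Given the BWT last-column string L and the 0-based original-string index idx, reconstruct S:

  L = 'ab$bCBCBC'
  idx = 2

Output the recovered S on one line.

Answer: BbBCbCCa$

Derivation:
LF mapping: 6 7 0 8 3 1 4 2 5
Walk LF starting at row 2, prepending L[row]:
  step 1: row=2, L[2]='$', prepend. Next row=LF[2]=0
  step 2: row=0, L[0]='a', prepend. Next row=LF[0]=6
  step 3: row=6, L[6]='C', prepend. Next row=LF[6]=4
  step 4: row=4, L[4]='C', prepend. Next row=LF[4]=3
  step 5: row=3, L[3]='b', prepend. Next row=LF[3]=8
  step 6: row=8, L[8]='C', prepend. Next row=LF[8]=5
  step 7: row=5, L[5]='B', prepend. Next row=LF[5]=1
  step 8: row=1, L[1]='b', prepend. Next row=LF[1]=7
  step 9: row=7, L[7]='B', prepend. Next row=LF[7]=2
Reversed output: BbBCbCCa$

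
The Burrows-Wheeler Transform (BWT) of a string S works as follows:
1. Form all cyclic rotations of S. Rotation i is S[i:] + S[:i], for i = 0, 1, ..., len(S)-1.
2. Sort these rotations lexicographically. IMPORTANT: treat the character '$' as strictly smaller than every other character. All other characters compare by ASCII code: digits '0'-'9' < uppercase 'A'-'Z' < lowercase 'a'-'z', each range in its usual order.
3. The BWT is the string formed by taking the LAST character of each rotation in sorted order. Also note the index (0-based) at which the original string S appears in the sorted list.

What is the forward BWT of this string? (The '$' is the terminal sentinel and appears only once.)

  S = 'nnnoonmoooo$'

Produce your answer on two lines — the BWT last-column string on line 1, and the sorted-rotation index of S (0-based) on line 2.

All 12 rotations (rotation i = S[i:]+S[:i]):
  rot[0] = nnnoonmoooo$
  rot[1] = nnoonmoooo$n
  rot[2] = noonmoooo$nn
  rot[3] = oonmoooo$nnn
  rot[4] = onmoooo$nnno
  rot[5] = nmoooo$nnnoo
  rot[6] = moooo$nnnoon
  rot[7] = oooo$nnnoonm
  rot[8] = ooo$nnnoonmo
  rot[9] = oo$nnnoonmoo
  rot[10] = o$nnnoonmooo
  rot[11] = $nnnoonmoooo
Sorted (with $ < everything):
  sorted[0] = $nnnoonmoooo  (last char: 'o')
  sorted[1] = moooo$nnnoon  (last char: 'n')
  sorted[2] = nmoooo$nnnoo  (last char: 'o')
  sorted[3] = nnnoonmoooo$  (last char: '$')
  sorted[4] = nnoonmoooo$n  (last char: 'n')
  sorted[5] = noonmoooo$nn  (last char: 'n')
  sorted[6] = o$nnnoonmooo  (last char: 'o')
  sorted[7] = onmoooo$nnno  (last char: 'o')
  sorted[8] = oo$nnnoonmoo  (last char: 'o')
  sorted[9] = oonmoooo$nnn  (last char: 'n')
  sorted[10] = ooo$nnnoonmo  (last char: 'o')
  sorted[11] = oooo$nnnoonm  (last char: 'm')
Last column: ono$nnooonom
Original string S is at sorted index 3

Answer: ono$nnooonom
3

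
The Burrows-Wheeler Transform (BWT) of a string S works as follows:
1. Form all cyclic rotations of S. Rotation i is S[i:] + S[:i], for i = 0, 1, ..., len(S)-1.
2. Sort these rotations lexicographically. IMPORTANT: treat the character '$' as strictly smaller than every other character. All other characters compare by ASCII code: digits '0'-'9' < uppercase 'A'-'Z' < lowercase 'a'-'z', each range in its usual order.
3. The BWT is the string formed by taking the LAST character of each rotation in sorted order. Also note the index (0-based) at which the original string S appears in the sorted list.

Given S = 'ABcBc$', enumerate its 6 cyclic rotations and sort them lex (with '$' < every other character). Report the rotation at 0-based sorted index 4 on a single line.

Answer: c$ABcB

Derivation:
All 6 rotations (rotation i = S[i:]+S[:i]):
  rot[0] = ABcBc$
  rot[1] = BcBc$A
  rot[2] = cBc$AB
  rot[3] = Bc$ABc
  rot[4] = c$ABcB
  rot[5] = $ABcBc
Sorted (with $ < everything):
  sorted[0] = $ABcBc
  sorted[1] = ABcBc$
  sorted[2] = Bc$ABc
  sorted[3] = BcBc$A
  sorted[4] = c$ABcB
  sorted[5] = cBc$AB
sorted[4] = c$ABcB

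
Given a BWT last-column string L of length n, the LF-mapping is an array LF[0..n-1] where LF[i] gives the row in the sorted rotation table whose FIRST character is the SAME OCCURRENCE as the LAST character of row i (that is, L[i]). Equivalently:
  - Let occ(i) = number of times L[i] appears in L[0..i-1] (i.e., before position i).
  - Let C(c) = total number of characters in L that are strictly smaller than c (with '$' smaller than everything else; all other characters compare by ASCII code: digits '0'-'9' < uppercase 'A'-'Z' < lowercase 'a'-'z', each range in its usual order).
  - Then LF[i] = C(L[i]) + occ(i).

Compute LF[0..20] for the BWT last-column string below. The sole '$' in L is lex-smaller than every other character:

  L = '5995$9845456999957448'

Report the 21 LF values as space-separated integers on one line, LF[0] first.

Char counts: '$':1, '4':4, '5':5, '6':1, '7':1, '8':2, '9':7
C (first-col start): C('$')=0, C('4')=1, C('5')=5, C('6')=10, C('7')=11, C('8')=12, C('9')=14
L[0]='5': occ=0, LF[0]=C('5')+0=5+0=5
L[1]='9': occ=0, LF[1]=C('9')+0=14+0=14
L[2]='9': occ=1, LF[2]=C('9')+1=14+1=15
L[3]='5': occ=1, LF[3]=C('5')+1=5+1=6
L[4]='$': occ=0, LF[4]=C('$')+0=0+0=0
L[5]='9': occ=2, LF[5]=C('9')+2=14+2=16
L[6]='8': occ=0, LF[6]=C('8')+0=12+0=12
L[7]='4': occ=0, LF[7]=C('4')+0=1+0=1
L[8]='5': occ=2, LF[8]=C('5')+2=5+2=7
L[9]='4': occ=1, LF[9]=C('4')+1=1+1=2
L[10]='5': occ=3, LF[10]=C('5')+3=5+3=8
L[11]='6': occ=0, LF[11]=C('6')+0=10+0=10
L[12]='9': occ=3, LF[12]=C('9')+3=14+3=17
L[13]='9': occ=4, LF[13]=C('9')+4=14+4=18
L[14]='9': occ=5, LF[14]=C('9')+5=14+5=19
L[15]='9': occ=6, LF[15]=C('9')+6=14+6=20
L[16]='5': occ=4, LF[16]=C('5')+4=5+4=9
L[17]='7': occ=0, LF[17]=C('7')+0=11+0=11
L[18]='4': occ=2, LF[18]=C('4')+2=1+2=3
L[19]='4': occ=3, LF[19]=C('4')+3=1+3=4
L[20]='8': occ=1, LF[20]=C('8')+1=12+1=13

Answer: 5 14 15 6 0 16 12 1 7 2 8 10 17 18 19 20 9 11 3 4 13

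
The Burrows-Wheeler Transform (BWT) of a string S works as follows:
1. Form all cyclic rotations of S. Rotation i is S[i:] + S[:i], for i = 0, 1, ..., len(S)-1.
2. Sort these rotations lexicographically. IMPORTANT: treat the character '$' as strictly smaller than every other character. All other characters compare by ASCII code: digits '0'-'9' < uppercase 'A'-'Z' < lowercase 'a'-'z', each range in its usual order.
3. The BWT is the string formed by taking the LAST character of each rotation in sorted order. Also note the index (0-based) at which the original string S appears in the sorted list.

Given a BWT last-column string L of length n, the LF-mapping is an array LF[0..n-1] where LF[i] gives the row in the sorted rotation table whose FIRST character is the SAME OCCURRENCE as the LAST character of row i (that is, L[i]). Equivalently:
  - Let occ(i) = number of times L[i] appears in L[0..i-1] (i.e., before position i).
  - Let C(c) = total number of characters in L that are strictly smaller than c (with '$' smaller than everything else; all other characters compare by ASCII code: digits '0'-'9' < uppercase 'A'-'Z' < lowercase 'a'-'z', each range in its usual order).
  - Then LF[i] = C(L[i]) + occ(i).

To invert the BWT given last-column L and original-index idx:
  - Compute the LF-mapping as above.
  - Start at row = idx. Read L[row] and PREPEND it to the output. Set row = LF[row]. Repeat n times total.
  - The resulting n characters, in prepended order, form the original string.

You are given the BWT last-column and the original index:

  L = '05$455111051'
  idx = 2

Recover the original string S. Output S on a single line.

Answer: 05141155150$

Derivation:
LF mapping: 1 8 0 7 9 10 3 4 5 2 11 6
Walk LF starting at row 2, prepending L[row]:
  step 1: row=2, L[2]='$', prepend. Next row=LF[2]=0
  step 2: row=0, L[0]='0', prepend. Next row=LF[0]=1
  step 3: row=1, L[1]='5', prepend. Next row=LF[1]=8
  step 4: row=8, L[8]='1', prepend. Next row=LF[8]=5
  step 5: row=5, L[5]='5', prepend. Next row=LF[5]=10
  step 6: row=10, L[10]='5', prepend. Next row=LF[10]=11
  step 7: row=11, L[11]='1', prepend. Next row=LF[11]=6
  step 8: row=6, L[6]='1', prepend. Next row=LF[6]=3
  step 9: row=3, L[3]='4', prepend. Next row=LF[3]=7
  step 10: row=7, L[7]='1', prepend. Next row=LF[7]=4
  step 11: row=4, L[4]='5', prepend. Next row=LF[4]=9
  step 12: row=9, L[9]='0', prepend. Next row=LF[9]=2
Reversed output: 05141155150$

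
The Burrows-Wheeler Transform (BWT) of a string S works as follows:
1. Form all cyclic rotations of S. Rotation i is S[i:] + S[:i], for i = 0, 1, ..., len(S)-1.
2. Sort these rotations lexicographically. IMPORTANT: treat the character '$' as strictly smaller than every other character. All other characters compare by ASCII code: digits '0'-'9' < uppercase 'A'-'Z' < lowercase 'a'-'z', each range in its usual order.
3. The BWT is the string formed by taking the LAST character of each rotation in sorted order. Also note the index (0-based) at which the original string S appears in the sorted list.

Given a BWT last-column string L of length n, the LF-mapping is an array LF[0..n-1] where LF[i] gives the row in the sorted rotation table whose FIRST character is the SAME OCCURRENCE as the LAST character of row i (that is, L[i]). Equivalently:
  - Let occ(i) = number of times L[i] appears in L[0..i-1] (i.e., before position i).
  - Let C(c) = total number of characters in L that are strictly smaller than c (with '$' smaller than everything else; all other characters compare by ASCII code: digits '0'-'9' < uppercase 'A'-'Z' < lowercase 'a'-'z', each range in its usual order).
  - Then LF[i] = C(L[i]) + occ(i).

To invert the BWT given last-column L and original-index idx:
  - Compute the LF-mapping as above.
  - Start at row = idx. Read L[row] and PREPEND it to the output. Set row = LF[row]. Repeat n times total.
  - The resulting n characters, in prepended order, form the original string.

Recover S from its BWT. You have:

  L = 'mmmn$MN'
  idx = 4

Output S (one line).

Answer: mMmNnm$

Derivation:
LF mapping: 3 4 5 6 0 1 2
Walk LF starting at row 4, prepending L[row]:
  step 1: row=4, L[4]='$', prepend. Next row=LF[4]=0
  step 2: row=0, L[0]='m', prepend. Next row=LF[0]=3
  step 3: row=3, L[3]='n', prepend. Next row=LF[3]=6
  step 4: row=6, L[6]='N', prepend. Next row=LF[6]=2
  step 5: row=2, L[2]='m', prepend. Next row=LF[2]=5
  step 6: row=5, L[5]='M', prepend. Next row=LF[5]=1
  step 7: row=1, L[1]='m', prepend. Next row=LF[1]=4
Reversed output: mMmNnm$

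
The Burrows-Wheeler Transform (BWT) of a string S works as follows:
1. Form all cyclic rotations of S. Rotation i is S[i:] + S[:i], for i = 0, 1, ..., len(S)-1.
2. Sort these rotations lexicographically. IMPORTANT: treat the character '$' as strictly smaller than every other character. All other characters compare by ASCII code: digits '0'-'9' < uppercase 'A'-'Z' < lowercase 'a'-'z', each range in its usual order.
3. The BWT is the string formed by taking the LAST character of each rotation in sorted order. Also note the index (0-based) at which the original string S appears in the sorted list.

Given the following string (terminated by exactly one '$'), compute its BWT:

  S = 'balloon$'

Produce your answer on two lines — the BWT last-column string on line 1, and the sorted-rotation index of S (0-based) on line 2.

Answer: nb$alool
2

Derivation:
All 8 rotations (rotation i = S[i:]+S[:i]):
  rot[0] = balloon$
  rot[1] = alloon$b
  rot[2] = lloon$ba
  rot[3] = loon$bal
  rot[4] = oon$ball
  rot[5] = on$ballo
  rot[6] = n$balloo
  rot[7] = $balloon
Sorted (with $ < everything):
  sorted[0] = $balloon  (last char: 'n')
  sorted[1] = alloon$b  (last char: 'b')
  sorted[2] = balloon$  (last char: '$')
  sorted[3] = lloon$ba  (last char: 'a')
  sorted[4] = loon$bal  (last char: 'l')
  sorted[5] = n$balloo  (last char: 'o')
  sorted[6] = on$ballo  (last char: 'o')
  sorted[7] = oon$ball  (last char: 'l')
Last column: nb$alool
Original string S is at sorted index 2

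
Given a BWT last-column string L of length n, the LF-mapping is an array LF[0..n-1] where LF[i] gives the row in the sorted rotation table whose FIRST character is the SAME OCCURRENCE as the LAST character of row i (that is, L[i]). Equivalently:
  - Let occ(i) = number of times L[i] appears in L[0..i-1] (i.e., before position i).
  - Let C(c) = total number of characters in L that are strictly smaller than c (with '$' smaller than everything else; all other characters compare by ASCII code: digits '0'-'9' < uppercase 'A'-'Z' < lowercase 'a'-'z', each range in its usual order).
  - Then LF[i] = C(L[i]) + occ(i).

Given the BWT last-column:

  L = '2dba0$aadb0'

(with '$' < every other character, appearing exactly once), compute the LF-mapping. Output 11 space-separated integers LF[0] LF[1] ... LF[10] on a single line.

Answer: 3 9 7 4 1 0 5 6 10 8 2

Derivation:
Char counts: '$':1, '0':2, '2':1, 'a':3, 'b':2, 'd':2
C (first-col start): C('$')=0, C('0')=1, C('2')=3, C('a')=4, C('b')=7, C('d')=9
L[0]='2': occ=0, LF[0]=C('2')+0=3+0=3
L[1]='d': occ=0, LF[1]=C('d')+0=9+0=9
L[2]='b': occ=0, LF[2]=C('b')+0=7+0=7
L[3]='a': occ=0, LF[3]=C('a')+0=4+0=4
L[4]='0': occ=0, LF[4]=C('0')+0=1+0=1
L[5]='$': occ=0, LF[5]=C('$')+0=0+0=0
L[6]='a': occ=1, LF[6]=C('a')+1=4+1=5
L[7]='a': occ=2, LF[7]=C('a')+2=4+2=6
L[8]='d': occ=1, LF[8]=C('d')+1=9+1=10
L[9]='b': occ=1, LF[9]=C('b')+1=7+1=8
L[10]='0': occ=1, LF[10]=C('0')+1=1+1=2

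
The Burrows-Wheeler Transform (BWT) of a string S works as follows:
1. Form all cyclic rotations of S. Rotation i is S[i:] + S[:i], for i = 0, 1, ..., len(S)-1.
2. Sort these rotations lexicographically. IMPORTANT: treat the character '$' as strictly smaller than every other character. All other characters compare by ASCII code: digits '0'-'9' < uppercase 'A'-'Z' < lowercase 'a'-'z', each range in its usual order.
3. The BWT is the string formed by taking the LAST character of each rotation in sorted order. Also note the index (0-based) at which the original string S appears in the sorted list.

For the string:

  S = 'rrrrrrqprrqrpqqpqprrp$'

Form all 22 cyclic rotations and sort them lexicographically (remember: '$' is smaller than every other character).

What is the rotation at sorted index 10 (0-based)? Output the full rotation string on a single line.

All 22 rotations (rotation i = S[i:]+S[:i]):
  rot[0] = rrrrrrqprrqrpqqpqprrp$
  rot[1] = rrrrrqprrqrpqqpqprrp$r
  rot[2] = rrrrqprrqrpqqpqprrp$rr
  rot[3] = rrrqprrqrpqqpqprrp$rrr
  rot[4] = rrqprrqrpqqpqprrp$rrrr
  rot[5] = rqprrqrpqqpqprrp$rrrrr
  rot[6] = qprrqrpqqpqprrp$rrrrrr
  rot[7] = prrqrpqqpqprrp$rrrrrrq
  rot[8] = rrqrpqqpqprrp$rrrrrrqp
  rot[9] = rqrpqqpqprrp$rrrrrrqpr
  rot[10] = qrpqqpqprrp$rrrrrrqprr
  rot[11] = rpqqpqprrp$rrrrrrqprrq
  rot[12] = pqqpqprrp$rrrrrrqprrqr
  rot[13] = qqpqprrp$rrrrrrqprrqrp
  rot[14] = qpqprrp$rrrrrrqprrqrpq
  rot[15] = pqprrp$rrrrrrqprrqrpqq
  rot[16] = qprrp$rrrrrrqprrqrpqqp
  rot[17] = prrp$rrrrrrqprrqrpqqpq
  rot[18] = rrp$rrrrrrqprrqrpqqpqp
  rot[19] = rp$rrrrrrqprrqrpqqpqpr
  rot[20] = p$rrrrrrqprrqrpqqpqprr
  rot[21] = $rrrrrrqprrqrpqqpqprrp
Sorted (with $ < everything):
  sorted[0] = $rrrrrrqprrqrpqqpqprrp
  sorted[1] = p$rrrrrrqprrqrpqqpqprr
  sorted[2] = pqprrp$rrrrrrqprrqrpqq
  sorted[3] = pqqpqprrp$rrrrrrqprrqr
  sorted[4] = prrp$rrrrrrqprrqrpqqpq
  sorted[5] = prrqrpqqpqprrp$rrrrrrq
  sorted[6] = qpqprrp$rrrrrrqprrqrpq
  sorted[7] = qprrp$rrrrrrqprrqrpqqp
  sorted[8] = qprrqrpqqpqprrp$rrrrrr
  sorted[9] = qqpqprrp$rrrrrrqprrqrp
  sorted[10] = qrpqqpqprrp$rrrrrrqprr
  sorted[11] = rp$rrrrrrqprrqrpqqpqpr
  sorted[12] = rpqqpqprrp$rrrrrrqprrq
  sorted[13] = rqprrqrpqqpqprrp$rrrrr
  sorted[14] = rqrpqqpqprrp$rrrrrrqpr
  sorted[15] = rrp$rrrrrrqprrqrpqqpqp
  sorted[16] = rrqprrqrpqqpqprrp$rrrr
  sorted[17] = rrqrpqqpqprrp$rrrrrrqp
  sorted[18] = rrrqprrqrpqqpqprrp$rrr
  sorted[19] = rrrrqprrqrpqqpqprrp$rr
  sorted[20] = rrrrrqprrqrpqqpqprrp$r
  sorted[21] = rrrrrrqprrqrpqqpqprrp$
sorted[10] = qrpqqpqprrp$rrrrrrqprr

Answer: qrpqqpqprrp$rrrrrrqprr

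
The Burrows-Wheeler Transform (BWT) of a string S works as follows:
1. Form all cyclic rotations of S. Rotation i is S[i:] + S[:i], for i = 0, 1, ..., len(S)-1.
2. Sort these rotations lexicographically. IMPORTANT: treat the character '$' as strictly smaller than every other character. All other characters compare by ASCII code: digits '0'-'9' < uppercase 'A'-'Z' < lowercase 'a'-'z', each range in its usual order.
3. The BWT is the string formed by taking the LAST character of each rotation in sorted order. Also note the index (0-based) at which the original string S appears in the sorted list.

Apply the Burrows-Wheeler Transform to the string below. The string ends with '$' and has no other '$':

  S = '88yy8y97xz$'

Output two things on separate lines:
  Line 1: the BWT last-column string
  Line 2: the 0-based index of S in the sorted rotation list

All 11 rotations (rotation i = S[i:]+S[:i]):
  rot[0] = 88yy8y97xz$
  rot[1] = 8yy8y97xz$8
  rot[2] = yy8y97xz$88
  rot[3] = y8y97xz$88y
  rot[4] = 8y97xz$88yy
  rot[5] = y97xz$88yy8
  rot[6] = 97xz$88yy8y
  rot[7] = 7xz$88yy8y9
  rot[8] = xz$88yy8y97
  rot[9] = z$88yy8y97x
  rot[10] = $88yy8y97xz
Sorted (with $ < everything):
  sorted[0] = $88yy8y97xz  (last char: 'z')
  sorted[1] = 7xz$88yy8y9  (last char: '9')
  sorted[2] = 88yy8y97xz$  (last char: '$')
  sorted[3] = 8y97xz$88yy  (last char: 'y')
  sorted[4] = 8yy8y97xz$8  (last char: '8')
  sorted[5] = 97xz$88yy8y  (last char: 'y')
  sorted[6] = xz$88yy8y97  (last char: '7')
  sorted[7] = y8y97xz$88y  (last char: 'y')
  sorted[8] = y97xz$88yy8  (last char: '8')
  sorted[9] = yy8y97xz$88  (last char: '8')
  sorted[10] = z$88yy8y97x  (last char: 'x')
Last column: z9$y8y7y88x
Original string S is at sorted index 2

Answer: z9$y8y7y88x
2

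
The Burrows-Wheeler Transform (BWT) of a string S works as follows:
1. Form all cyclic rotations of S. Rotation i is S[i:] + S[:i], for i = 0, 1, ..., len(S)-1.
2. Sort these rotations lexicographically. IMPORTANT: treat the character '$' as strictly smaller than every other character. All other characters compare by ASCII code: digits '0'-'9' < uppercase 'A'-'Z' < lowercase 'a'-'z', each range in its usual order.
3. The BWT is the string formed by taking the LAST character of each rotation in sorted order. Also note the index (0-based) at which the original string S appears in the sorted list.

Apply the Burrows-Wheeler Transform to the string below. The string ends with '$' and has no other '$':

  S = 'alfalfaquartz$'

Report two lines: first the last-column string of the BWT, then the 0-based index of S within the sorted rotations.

All 14 rotations (rotation i = S[i:]+S[:i]):
  rot[0] = alfalfaquartz$
  rot[1] = lfalfaquartz$a
  rot[2] = falfaquartz$al
  rot[3] = alfaquartz$alf
  rot[4] = lfaquartz$alfa
  rot[5] = faquartz$alfal
  rot[6] = aquartz$alfalf
  rot[7] = quartz$alfalfa
  rot[8] = uartz$alfalfaq
  rot[9] = artz$alfalfaqu
  rot[10] = rtz$alfalfaqua
  rot[11] = tz$alfalfaquar
  rot[12] = z$alfalfaquart
  rot[13] = $alfalfaquartz
Sorted (with $ < everything):
  sorted[0] = $alfalfaquartz  (last char: 'z')
  sorted[1] = alfalfaquartz$  (last char: '$')
  sorted[2] = alfaquartz$alf  (last char: 'f')
  sorted[3] = aquartz$alfalf  (last char: 'f')
  sorted[4] = artz$alfalfaqu  (last char: 'u')
  sorted[5] = falfaquartz$al  (last char: 'l')
  sorted[6] = faquartz$alfal  (last char: 'l')
  sorted[7] = lfalfaquartz$a  (last char: 'a')
  sorted[8] = lfaquartz$alfa  (last char: 'a')
  sorted[9] = quartz$alfalfa  (last char: 'a')
  sorted[10] = rtz$alfalfaqua  (last char: 'a')
  sorted[11] = tz$alfalfaquar  (last char: 'r')
  sorted[12] = uartz$alfalfaq  (last char: 'q')
  sorted[13] = z$alfalfaquart  (last char: 't')
Last column: z$ffullaaaarqt
Original string S is at sorted index 1

Answer: z$ffullaaaarqt
1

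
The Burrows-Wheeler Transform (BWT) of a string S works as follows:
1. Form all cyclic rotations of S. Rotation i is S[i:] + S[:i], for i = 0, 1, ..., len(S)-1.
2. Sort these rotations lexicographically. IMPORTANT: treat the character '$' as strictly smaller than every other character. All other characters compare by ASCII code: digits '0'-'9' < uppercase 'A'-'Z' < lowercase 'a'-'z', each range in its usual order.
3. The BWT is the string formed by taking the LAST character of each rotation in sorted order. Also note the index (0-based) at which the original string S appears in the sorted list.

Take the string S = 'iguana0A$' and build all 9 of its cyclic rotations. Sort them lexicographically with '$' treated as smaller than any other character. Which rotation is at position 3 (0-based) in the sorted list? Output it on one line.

All 9 rotations (rotation i = S[i:]+S[:i]):
  rot[0] = iguana0A$
  rot[1] = guana0A$i
  rot[2] = uana0A$ig
  rot[3] = ana0A$igu
  rot[4] = na0A$igua
  rot[5] = a0A$iguan
  rot[6] = 0A$iguana
  rot[7] = A$iguana0
  rot[8] = $iguana0A
Sorted (with $ < everything):
  sorted[0] = $iguana0A
  sorted[1] = 0A$iguana
  sorted[2] = A$iguana0
  sorted[3] = a0A$iguan
  sorted[4] = ana0A$igu
  sorted[5] = guana0A$i
  sorted[6] = iguana0A$
  sorted[7] = na0A$igua
  sorted[8] = uana0A$ig
sorted[3] = a0A$iguan

Answer: a0A$iguan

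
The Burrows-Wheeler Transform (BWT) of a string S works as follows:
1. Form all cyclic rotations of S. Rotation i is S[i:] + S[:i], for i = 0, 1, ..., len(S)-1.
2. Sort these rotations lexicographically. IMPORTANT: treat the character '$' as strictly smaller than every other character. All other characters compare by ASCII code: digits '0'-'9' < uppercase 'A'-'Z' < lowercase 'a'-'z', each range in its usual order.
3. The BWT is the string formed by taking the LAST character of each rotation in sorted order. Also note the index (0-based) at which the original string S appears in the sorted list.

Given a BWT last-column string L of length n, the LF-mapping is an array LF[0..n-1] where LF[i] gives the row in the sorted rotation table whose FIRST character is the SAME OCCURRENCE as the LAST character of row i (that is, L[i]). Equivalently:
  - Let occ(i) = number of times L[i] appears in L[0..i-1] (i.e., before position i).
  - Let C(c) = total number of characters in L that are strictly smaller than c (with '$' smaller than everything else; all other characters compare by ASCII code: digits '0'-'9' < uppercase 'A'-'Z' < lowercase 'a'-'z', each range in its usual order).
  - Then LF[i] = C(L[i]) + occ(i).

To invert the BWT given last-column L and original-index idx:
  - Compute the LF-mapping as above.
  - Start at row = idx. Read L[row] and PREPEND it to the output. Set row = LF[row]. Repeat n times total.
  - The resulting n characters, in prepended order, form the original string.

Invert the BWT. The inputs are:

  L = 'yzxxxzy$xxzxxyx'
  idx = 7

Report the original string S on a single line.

Answer: xzxxxxxzyxyzxy$

Derivation:
LF mapping: 9 12 1 2 3 13 10 0 4 5 14 6 7 11 8
Walk LF starting at row 7, prepending L[row]:
  step 1: row=7, L[7]='$', prepend. Next row=LF[7]=0
  step 2: row=0, L[0]='y', prepend. Next row=LF[0]=9
  step 3: row=9, L[9]='x', prepend. Next row=LF[9]=5
  step 4: row=5, L[5]='z', prepend. Next row=LF[5]=13
  step 5: row=13, L[13]='y', prepend. Next row=LF[13]=11
  step 6: row=11, L[11]='x', prepend. Next row=LF[11]=6
  step 7: row=6, L[6]='y', prepend. Next row=LF[6]=10
  step 8: row=10, L[10]='z', prepend. Next row=LF[10]=14
  step 9: row=14, L[14]='x', prepend. Next row=LF[14]=8
  step 10: row=8, L[8]='x', prepend. Next row=LF[8]=4
  step 11: row=4, L[4]='x', prepend. Next row=LF[4]=3
  step 12: row=3, L[3]='x', prepend. Next row=LF[3]=2
  step 13: row=2, L[2]='x', prepend. Next row=LF[2]=1
  step 14: row=1, L[1]='z', prepend. Next row=LF[1]=12
  step 15: row=12, L[12]='x', prepend. Next row=LF[12]=7
Reversed output: xzxxxxxzyxyzxy$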